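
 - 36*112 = - 4032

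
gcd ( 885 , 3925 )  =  5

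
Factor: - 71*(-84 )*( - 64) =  - 2^8*3^1 * 7^1* 71^1= -  381696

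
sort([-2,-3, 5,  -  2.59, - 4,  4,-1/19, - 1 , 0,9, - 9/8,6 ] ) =[ - 4 ,  -  3,-2.59, - 2, - 9/8 ,  -  1,  -  1/19,  0,4, 5 , 6, 9]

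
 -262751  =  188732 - 451483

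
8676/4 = 2169 = 2169.00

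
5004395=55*90989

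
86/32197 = 86/32197 =0.00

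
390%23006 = 390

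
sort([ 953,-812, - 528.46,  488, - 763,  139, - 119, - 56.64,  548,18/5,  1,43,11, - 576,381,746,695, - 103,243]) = [  -  812, - 763, - 576, - 528.46, - 119 , - 103, - 56.64,1,18/5,11, 43,139, 243,  381, 488,548,695,  746,953]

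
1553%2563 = 1553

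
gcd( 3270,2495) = 5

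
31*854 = 26474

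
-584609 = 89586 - 674195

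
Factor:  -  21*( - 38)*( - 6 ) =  - 4788 = - 2^2*3^2*7^1*19^1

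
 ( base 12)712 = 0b1111111110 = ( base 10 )1022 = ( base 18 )32e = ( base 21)26e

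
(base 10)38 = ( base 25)1d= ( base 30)18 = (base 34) 14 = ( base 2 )100110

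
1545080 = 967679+577401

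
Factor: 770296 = 2^3*73^1*1319^1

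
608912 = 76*8012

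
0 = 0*12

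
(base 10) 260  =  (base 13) 170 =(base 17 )f5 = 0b100000100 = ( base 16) 104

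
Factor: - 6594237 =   -  3^3*13^1*18787^1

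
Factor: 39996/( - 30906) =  - 22/17 = - 2^1*11^1*17^(  -  1)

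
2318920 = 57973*40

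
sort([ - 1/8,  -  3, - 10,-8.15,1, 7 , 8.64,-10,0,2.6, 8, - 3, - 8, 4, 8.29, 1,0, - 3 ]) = [ - 10 , - 10, - 8.15, - 8, - 3,-3,  -  3 ,-1/8, 0, 0, 1,  1, 2.6, 4,7,8,8.29, 8.64 ]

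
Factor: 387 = 3^2*43^1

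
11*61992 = 681912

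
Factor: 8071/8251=7^1*37^( - 1)*223^(-1 )*1153^1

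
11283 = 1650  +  9633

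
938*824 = 772912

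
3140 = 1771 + 1369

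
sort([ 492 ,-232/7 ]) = [ - 232/7, 492]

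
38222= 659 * 58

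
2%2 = 0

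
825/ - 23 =-36 + 3/23  =  - 35.87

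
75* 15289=1146675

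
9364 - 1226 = 8138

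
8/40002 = 4/20001 =0.00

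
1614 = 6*269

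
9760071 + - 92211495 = -82451424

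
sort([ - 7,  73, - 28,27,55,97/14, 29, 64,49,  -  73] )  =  [ - 73, - 28  , - 7,97/14 , 27, 29,  49,55,64,73] 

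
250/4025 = 10/161 = 0.06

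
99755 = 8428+91327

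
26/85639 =26/85639 = 0.00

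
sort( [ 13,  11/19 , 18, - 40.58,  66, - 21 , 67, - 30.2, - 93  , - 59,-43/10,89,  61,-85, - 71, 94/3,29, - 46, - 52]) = [-93, - 85 , - 71  , - 59,-52, - 46, - 40.58, -30.2,  -  21, - 43/10,11/19,  13,18,29,94/3, 61 , 66 , 67, 89] 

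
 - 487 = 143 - 630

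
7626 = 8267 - 641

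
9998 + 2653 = 12651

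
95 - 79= 16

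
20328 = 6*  3388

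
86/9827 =86/9827 = 0.01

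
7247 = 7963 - 716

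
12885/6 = 4295/2 = 2147.50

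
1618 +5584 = 7202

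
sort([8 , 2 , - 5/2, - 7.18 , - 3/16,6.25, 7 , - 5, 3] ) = [ - 7.18, - 5, - 5/2,-3/16 , 2, 3, 6.25, 7, 8]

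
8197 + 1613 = 9810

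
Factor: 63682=2^1*17^1* 1873^1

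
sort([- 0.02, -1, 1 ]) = [- 1, - 0.02,1] 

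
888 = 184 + 704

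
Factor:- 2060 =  - 2^2 *5^1*103^1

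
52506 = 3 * 17502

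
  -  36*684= - 24624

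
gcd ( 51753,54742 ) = 1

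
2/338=1/169 = 0.01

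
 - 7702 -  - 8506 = 804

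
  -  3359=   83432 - 86791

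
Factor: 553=7^1*79^1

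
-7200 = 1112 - 8312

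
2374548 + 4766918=7141466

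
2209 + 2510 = 4719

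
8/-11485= -1+11477/11485 = -0.00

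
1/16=1/16 = 0.06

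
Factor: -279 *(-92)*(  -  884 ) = -22690512 = - 2^4 *3^2*13^1*17^1*23^1  *  31^1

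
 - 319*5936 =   -  1893584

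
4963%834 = 793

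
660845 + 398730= 1059575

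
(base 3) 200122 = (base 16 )1F7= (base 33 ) f8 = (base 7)1316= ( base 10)503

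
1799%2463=1799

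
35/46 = 35/46  =  0.76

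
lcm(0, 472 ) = 0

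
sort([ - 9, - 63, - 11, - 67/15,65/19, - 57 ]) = [  -  63 , - 57,- 11, - 9, - 67/15, 65/19]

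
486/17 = 28 + 10/17=28.59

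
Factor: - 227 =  - 227^1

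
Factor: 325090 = 2^1*5^1 *19^1*29^1*59^1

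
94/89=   94/89=   1.06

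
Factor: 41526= 2^1*3^3*769^1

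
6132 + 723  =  6855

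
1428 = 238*6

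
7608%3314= 980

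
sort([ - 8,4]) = [-8, 4]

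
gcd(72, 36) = 36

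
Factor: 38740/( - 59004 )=- 3^( - 2)*5^1*11^( - 1)*13^1 = - 65/99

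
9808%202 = 112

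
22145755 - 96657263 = -74511508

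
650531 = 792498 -141967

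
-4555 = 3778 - 8333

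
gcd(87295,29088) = 1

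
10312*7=72184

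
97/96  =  97/96=1.01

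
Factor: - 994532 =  -2^2*7^1*11^1*3229^1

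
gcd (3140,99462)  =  2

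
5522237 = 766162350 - 760640113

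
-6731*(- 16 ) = 107696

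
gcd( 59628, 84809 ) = 1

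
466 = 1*466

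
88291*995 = 87849545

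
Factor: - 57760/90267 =-2^5*3^( - 1 )*5^1*19^2*30089^ ( - 1)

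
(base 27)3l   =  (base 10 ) 102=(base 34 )30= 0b1100110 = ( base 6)250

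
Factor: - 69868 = - 2^2*17467^1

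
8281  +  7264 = 15545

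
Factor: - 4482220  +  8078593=3^3*11^1*12109^1 = 3596373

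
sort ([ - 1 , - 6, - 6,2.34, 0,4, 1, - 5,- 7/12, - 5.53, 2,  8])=[-6,-6, - 5.53, - 5 , - 1, - 7/12,  0, 1, 2,  2.34, 4, 8]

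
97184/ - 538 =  - 181 + 97/269 = - 180.64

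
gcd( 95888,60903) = 1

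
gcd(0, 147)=147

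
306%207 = 99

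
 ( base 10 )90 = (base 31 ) 2S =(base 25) 3F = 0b1011010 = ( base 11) 82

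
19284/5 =19284/5 = 3856.80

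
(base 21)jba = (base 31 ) 8u2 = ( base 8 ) 20654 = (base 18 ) 18ag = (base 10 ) 8620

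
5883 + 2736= 8619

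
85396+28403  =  113799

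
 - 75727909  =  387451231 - 463179140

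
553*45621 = 25228413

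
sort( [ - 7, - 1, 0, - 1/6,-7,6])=[ - 7, - 7, - 1, - 1/6,0, 6] 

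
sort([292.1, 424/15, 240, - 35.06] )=[ - 35.06, 424/15,  240, 292.1 ] 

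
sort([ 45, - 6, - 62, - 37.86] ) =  [ - 62, - 37.86, - 6 , 45] 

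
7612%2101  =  1309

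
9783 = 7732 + 2051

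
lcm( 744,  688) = 63984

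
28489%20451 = 8038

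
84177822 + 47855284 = 132033106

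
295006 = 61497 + 233509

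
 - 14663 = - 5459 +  -9204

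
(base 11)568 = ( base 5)10204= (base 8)1247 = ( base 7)1660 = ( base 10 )679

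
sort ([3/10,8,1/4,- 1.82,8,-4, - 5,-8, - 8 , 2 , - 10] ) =[ - 10, - 8,-8, - 5, - 4, - 1.82, 1/4, 3/10, 2, 8,8 ] 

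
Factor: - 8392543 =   -  17^1*103^1* 4793^1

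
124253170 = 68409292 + 55843878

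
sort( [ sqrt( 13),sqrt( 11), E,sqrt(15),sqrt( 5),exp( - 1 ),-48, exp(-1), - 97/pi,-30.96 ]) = [  -  48, - 30.96,  -  97/pi, exp( - 1),exp( - 1),sqrt ( 5), E, sqrt( 11),sqrt( 13 ),sqrt( 15) ]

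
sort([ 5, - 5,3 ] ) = [  -  5, 3,5]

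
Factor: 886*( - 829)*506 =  - 371653964 = - 2^2*11^1 * 23^1*443^1*829^1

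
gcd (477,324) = 9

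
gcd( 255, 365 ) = 5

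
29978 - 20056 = 9922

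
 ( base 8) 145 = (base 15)6B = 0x65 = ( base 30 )3b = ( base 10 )101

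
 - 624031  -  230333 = -854364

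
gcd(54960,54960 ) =54960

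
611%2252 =611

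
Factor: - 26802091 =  - 3989^1 *6719^1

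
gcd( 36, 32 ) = 4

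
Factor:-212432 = -2^4*11^1*17^1*71^1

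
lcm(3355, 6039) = 30195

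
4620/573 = 1540/191 = 8.06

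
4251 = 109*39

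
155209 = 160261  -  5052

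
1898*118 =223964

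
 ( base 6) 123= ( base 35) 1G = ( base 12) 43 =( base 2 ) 110011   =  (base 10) 51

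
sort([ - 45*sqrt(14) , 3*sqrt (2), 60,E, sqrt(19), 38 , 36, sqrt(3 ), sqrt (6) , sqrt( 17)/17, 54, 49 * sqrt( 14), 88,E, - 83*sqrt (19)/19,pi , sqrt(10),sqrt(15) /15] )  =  [ - 45*sqrt ( 14), - 83*sqrt( 19)/19 , sqrt(17)/17,sqrt( 15 )/15,sqrt (3), sqrt (6),E , E,pi, sqrt( 10),3*sqrt( 2), sqrt(19),  36, 38, 54 , 60, 88,49*sqrt(14 )]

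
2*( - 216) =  - 432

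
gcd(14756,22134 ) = 7378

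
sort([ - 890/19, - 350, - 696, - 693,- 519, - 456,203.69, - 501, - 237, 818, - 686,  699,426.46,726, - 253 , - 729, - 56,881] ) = [ - 729 , - 696, - 693,-686, - 519, - 501, - 456,-350, - 253,- 237, - 56,  -  890/19,203.69,426.46,699,726,818,881 ] 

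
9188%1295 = 123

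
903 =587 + 316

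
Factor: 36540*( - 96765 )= -3535793100  =  -2^2 * 3^3*5^2*7^1 * 29^1*6451^1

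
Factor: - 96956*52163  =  -2^2* 24239^1*52163^1 = - 5057515828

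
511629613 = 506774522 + 4855091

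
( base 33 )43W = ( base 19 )c83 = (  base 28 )5K7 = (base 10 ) 4487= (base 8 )10607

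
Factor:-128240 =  - 2^4*5^1 * 7^1*229^1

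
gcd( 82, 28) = 2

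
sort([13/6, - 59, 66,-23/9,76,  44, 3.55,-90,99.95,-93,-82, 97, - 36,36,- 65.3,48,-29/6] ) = [ - 93, - 90,-82, - 65.3,-59,- 36, - 29/6,  -  23/9,13/6, 3.55, 36, 44 , 48,66, 76 , 97, 99.95 ] 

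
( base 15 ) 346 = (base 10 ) 741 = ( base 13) 450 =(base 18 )253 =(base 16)2E5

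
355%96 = 67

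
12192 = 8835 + 3357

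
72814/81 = 72814/81   =  898.94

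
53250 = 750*71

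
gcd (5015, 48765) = 5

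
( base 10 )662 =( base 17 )24G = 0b1010010110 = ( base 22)182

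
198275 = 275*721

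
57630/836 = 68 + 391/418 = 68.94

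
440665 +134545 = 575210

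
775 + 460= 1235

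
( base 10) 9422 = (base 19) 171H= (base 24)G8E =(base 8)22316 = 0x24ce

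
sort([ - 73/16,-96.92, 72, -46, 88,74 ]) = [ - 96.92, - 46, - 73/16, 72, 74 , 88]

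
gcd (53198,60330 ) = 2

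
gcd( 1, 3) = 1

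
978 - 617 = 361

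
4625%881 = 220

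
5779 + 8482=14261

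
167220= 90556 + 76664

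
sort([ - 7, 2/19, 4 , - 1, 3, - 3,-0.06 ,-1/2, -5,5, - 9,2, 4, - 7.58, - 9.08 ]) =[ - 9.08, - 9, - 7.58, - 7,-5, - 3 , - 1,-1/2,-0.06, 2/19, 2 , 3,4, 4,5 ] 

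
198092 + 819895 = 1017987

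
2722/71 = 2722/71= 38.34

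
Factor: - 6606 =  - 2^1 * 3^2*367^1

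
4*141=564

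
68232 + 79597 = 147829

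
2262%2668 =2262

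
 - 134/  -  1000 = 67/500 = 0.13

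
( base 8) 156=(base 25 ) 4a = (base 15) 75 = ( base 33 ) 3b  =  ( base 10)110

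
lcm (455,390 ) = 2730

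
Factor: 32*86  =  2752 = 2^6 * 43^1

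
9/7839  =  1/871= 0.00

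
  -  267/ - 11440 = 267/11440 = 0.02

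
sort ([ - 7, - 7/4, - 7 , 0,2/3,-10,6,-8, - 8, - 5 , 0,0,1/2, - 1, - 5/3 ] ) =[ - 10, - 8,-8, - 7, - 7, - 5, - 7/4,-5/3,  -  1,0,0,  0, 1/2,2/3,6]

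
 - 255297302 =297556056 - 552853358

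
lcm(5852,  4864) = 374528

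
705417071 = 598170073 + 107246998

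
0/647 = 0 = 0.00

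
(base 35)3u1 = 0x1276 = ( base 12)289a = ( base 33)4B7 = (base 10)4726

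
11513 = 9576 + 1937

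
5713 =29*197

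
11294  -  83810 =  - 72516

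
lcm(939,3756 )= 3756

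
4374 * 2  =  8748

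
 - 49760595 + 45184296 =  - 4576299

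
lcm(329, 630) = 29610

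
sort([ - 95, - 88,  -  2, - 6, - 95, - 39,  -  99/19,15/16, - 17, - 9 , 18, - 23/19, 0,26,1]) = [ - 95,-95,-88, - 39, - 17,-9 , - 6, - 99/19, - 2,  -  23/19,0,15/16,1,  18,26]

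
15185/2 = 15185/2 = 7592.50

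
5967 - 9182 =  - 3215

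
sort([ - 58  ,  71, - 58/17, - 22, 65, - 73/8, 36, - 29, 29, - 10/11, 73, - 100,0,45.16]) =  [ - 100, - 58, - 29, - 22, - 73/8, - 58/17, - 10/11,0, 29, 36,45.16,65, 71,73 ] 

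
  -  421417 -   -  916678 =495261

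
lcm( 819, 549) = 49959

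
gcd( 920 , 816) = 8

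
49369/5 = 49369/5 = 9873.80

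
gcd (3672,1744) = 8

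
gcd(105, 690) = 15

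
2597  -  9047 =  - 6450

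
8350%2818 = 2714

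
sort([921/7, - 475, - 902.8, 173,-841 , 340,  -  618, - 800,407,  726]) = [-902.8, - 841, - 800 , - 618,-475,921/7, 173,340, 407,726]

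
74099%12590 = 11149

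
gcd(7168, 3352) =8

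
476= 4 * 119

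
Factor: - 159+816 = 657 = 3^2 * 73^1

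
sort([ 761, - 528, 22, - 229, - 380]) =[ - 528 , - 380, - 229, 22,761]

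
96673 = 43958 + 52715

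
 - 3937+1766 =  - 2171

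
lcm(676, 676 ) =676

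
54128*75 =4059600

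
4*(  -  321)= - 1284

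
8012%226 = 102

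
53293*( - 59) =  - 3144287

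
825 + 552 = 1377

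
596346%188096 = 32058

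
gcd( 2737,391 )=391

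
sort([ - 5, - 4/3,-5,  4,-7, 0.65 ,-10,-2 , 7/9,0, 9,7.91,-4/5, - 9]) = [  -  10, - 9 , - 7,-5 ,-5, - 2, - 4/3, - 4/5,0, 0.65, 7/9, 4, 7.91 , 9]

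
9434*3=28302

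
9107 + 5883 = 14990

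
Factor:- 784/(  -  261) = 2^4*3^( - 2 )*7^2*29^(-1)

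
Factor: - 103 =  - 103^1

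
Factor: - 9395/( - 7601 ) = 5^1*11^ (  -  1)*691^( - 1)*1879^1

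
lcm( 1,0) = 0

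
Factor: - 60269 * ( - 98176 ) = 5916969344= 2^7 * 11^1 * 13^1 * 59^1 * 5479^1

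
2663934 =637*4182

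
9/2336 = 9/2336=0.00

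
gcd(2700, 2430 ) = 270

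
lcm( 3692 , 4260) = 55380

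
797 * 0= 0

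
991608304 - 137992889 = 853615415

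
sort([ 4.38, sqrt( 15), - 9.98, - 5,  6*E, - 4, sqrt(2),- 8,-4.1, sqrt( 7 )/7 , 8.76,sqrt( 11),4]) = [ - 9.98,-8, - 5, - 4.1,-4,  sqrt(7)/7 , sqrt(2), sqrt(11),sqrt(15) , 4, 4.38, 8.76, 6*E]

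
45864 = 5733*8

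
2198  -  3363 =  -1165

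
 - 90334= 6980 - 97314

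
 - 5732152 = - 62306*92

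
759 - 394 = 365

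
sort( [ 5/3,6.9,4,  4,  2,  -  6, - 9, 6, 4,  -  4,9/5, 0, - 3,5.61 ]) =[ - 9, - 6 , - 4, -3, 0,5/3 , 9/5,2,4,  4,4, 5.61, 6, 6.9]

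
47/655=47/655 = 0.07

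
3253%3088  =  165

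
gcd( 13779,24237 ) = 9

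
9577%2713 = 1438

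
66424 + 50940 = 117364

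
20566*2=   41132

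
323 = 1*323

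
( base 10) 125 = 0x7D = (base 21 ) 5K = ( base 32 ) 3T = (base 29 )49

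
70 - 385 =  - 315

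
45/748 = 45/748 = 0.06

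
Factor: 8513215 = 5^1 *1702643^1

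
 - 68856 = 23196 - 92052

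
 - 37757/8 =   -  37757/8 = - 4719.62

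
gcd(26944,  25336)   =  8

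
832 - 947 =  - 115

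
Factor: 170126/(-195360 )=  - 2^( - 4 ) *3^(  -  1 )*5^ ( - 1 ) * 11^1*19^1 = -209/240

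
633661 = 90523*7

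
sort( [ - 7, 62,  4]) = [ - 7 , 4, 62] 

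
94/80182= 1/853 = 0.00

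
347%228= 119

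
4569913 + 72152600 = 76722513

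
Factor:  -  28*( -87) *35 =85260 =2^2*3^1 * 5^1 * 7^2*29^1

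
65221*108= 7043868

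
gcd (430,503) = 1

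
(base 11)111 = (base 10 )133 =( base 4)2011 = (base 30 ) 4d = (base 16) 85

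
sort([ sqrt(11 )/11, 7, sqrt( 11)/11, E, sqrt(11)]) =[ sqrt( 11)/11,sqrt( 11)/11, E,sqrt( 11),7] 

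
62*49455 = 3066210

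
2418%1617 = 801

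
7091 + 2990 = 10081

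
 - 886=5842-6728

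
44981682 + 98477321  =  143459003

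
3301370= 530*6229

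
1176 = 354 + 822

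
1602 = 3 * 534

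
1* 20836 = 20836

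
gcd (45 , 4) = 1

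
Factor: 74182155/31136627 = 3^1*5^1*4945477^1*31136627^(-1)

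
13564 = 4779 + 8785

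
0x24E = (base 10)590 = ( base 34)hc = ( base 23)12F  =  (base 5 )4330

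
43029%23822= 19207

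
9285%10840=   9285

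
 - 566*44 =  - 24904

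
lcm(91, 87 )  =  7917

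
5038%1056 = 814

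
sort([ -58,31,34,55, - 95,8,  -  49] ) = [-95, - 58,-49,8,31,34,55] 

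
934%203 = 122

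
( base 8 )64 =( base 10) 52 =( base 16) 34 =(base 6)124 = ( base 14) 3a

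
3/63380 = 3/63380 = 0.00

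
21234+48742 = 69976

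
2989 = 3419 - 430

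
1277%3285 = 1277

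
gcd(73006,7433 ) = 1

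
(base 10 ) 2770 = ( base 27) 3lg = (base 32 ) 2mi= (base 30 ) 32a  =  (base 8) 5322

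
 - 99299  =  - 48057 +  - 51242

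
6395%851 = 438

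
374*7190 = 2689060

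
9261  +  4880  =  14141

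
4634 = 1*4634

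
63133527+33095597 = 96229124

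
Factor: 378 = 2^1*3^3 * 7^1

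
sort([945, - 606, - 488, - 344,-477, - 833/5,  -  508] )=[ - 606 , - 508, - 488, - 477,-344,  -  833/5, 945 ] 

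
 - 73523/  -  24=73523/24 = 3063.46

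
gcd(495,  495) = 495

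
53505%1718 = 247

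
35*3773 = 132055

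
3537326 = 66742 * 53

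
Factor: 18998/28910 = 5^( - 1) * 7^(-1)*23^1 = 23/35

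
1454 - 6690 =- 5236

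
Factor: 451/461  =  11^1*41^1 * 461^ ( - 1) 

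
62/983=62/983 = 0.06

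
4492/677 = 6 + 430/677= 6.64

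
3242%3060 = 182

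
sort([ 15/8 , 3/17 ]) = [ 3/17, 15/8] 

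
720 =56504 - 55784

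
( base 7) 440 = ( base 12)168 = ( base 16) e0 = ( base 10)224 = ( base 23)9H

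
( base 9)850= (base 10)693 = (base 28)ol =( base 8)1265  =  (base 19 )1H9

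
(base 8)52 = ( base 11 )39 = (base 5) 132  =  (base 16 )2A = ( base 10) 42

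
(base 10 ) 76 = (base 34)28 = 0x4C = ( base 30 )2G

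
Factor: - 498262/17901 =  - 2^1*3^ ( - 4 )*13^( - 1)*17^ ( - 1)*249131^1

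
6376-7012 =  - 636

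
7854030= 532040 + 7321990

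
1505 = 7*215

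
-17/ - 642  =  17/642 = 0.03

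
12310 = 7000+5310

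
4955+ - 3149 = 1806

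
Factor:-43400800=-2^5*5^2 * 54251^1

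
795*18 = 14310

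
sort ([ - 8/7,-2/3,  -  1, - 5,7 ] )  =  [ - 5, - 8/7,- 1, - 2/3,7 ] 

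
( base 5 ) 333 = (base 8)135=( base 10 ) 93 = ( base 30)33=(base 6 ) 233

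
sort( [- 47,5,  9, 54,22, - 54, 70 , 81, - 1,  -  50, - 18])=[ - 54, - 50, - 47, - 18, - 1,5, 9, 22, 54,70,81]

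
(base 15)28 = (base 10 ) 38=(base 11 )35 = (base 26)1c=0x26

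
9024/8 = 1128= 1128.00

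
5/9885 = 1/1977 = 0.00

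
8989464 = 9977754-988290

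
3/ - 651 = - 1/217 = -0.00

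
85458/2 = 42729 = 42729.00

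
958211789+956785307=1914997096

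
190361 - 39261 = 151100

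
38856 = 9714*4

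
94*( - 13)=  - 1222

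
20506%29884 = 20506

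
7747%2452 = 391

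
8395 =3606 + 4789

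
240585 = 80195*3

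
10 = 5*2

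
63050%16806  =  12632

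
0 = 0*(-60812)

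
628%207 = 7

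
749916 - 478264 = 271652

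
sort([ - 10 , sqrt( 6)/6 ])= [ - 10, sqrt(6)/6] 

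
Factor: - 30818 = -2^1*19^1*811^1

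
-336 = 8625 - 8961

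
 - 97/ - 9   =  10+7/9 = 10.78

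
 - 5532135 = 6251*( - 885) 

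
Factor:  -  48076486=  - 2^1*23^1 * 73^1*103^1*139^1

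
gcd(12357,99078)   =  3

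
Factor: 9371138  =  2^1* 7^1*37^1*79^1*229^1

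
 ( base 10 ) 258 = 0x102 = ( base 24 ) AI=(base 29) 8q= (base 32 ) 82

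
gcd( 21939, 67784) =1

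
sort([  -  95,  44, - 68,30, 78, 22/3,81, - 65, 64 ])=[- 95, - 68, - 65,22/3,30, 44,64,78, 81]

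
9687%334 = 1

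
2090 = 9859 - 7769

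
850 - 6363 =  - 5513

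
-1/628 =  - 1/628 = -  0.00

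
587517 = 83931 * 7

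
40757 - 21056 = 19701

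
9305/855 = 10 + 151/171=10.88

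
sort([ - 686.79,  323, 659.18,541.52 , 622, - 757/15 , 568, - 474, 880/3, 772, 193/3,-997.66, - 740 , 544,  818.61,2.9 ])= [ - 997.66 , - 740, -686.79, - 474,- 757/15,2.9 , 193/3,880/3, 323, 541.52, 544,568, 622, 659.18,772, 818.61]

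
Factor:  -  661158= - 2^1 * 3^2*23^1*1597^1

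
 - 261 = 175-436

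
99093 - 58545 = 40548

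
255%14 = 3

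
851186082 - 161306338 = 689879744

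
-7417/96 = -7417/96 = - 77.26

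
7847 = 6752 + 1095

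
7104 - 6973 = 131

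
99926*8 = 799408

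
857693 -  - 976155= 1833848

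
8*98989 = 791912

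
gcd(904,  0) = 904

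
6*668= 4008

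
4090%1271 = 277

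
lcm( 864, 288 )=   864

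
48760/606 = 24380/303 = 80.46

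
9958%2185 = 1218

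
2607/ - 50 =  - 53 + 43/50 = - 52.14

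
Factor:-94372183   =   - 19^1*2129^1*  2333^1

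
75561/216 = 349 + 59/72= 349.82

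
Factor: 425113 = 13^1  *  53^1 * 617^1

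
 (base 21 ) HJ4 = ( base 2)1111011011100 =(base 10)7900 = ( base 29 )9BC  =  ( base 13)3799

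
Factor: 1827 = 3^2*7^1*29^1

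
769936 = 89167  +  680769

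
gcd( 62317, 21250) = 1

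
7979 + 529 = 8508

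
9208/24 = 1151/3 = 383.67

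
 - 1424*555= -790320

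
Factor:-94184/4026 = -772/33 = -2^2*3^( - 1 )*11^( - 1 )*193^1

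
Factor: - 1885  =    -  5^1*13^1 *29^1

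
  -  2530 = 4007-6537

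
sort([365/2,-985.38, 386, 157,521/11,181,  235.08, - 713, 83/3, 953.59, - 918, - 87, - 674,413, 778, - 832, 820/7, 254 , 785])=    [ - 985.38, - 918, - 832, - 713, - 674, - 87,83/3,521/11, 820/7,  157,181,365/2,235.08, 254, 386, 413, 778, 785,  953.59]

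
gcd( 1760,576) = 32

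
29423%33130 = 29423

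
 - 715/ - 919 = 715/919 = 0.78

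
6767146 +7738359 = 14505505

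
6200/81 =6200/81 = 76.54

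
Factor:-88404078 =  - 2^1 * 3^1*7^1*2104859^1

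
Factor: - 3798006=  - 2^1*3^1*633001^1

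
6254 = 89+6165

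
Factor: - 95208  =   - 2^3*3^1*3967^1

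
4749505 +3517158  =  8266663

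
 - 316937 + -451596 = - 768533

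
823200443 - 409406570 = 413793873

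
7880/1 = 7880=7880.00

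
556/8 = 139/2 = 69.50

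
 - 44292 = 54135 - 98427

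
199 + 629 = 828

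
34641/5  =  34641/5 = 6928.20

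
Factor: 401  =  401^1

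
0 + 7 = 7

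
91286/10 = 9128  +  3/5  =  9128.60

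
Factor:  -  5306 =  - 2^1*7^1 *379^1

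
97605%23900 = 2005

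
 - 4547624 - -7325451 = 2777827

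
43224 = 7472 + 35752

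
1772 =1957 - 185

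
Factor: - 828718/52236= -2^(  -  1)*3^( - 2 )*11^1 * 139^1*271^1*1451^(-1) = - 414359/26118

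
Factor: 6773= 13^1 * 521^1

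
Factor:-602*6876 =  - 2^3*3^2*7^1*43^1*191^1= -4139352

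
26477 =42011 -15534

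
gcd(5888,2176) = 128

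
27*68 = 1836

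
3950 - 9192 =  - 5242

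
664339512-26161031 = 638178481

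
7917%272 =29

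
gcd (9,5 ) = 1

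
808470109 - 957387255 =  - 148917146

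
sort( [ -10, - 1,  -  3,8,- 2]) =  [ - 10, - 3, - 2, - 1, 8]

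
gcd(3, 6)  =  3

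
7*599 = 4193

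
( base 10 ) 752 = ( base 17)2a4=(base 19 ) 21B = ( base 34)m4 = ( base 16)2f0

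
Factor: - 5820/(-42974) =2^1*3^1* 5^1*97^1*21487^( - 1 ) =2910/21487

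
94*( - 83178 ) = - 7818732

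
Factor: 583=11^1*53^1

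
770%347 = 76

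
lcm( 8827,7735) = 750295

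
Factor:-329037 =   -  3^1*67^1*1637^1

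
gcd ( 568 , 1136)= 568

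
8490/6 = 1415  =  1415.00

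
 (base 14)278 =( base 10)498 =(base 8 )762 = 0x1f2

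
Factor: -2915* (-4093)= 11931095 = 5^1* 11^1 * 53^1*4093^1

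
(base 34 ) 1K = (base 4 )312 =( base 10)54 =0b110110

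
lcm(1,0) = 0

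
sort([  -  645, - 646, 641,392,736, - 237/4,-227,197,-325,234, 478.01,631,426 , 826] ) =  [ - 646,  -  645, -325, - 227, - 237/4,197,  234,392, 426,478.01,631, 641,736 , 826] 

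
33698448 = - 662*( - 50904 ) 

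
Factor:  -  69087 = - 3^1*23029^1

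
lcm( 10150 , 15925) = 923650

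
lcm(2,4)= 4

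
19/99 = 19/99 = 0.19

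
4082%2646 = 1436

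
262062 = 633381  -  371319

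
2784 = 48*58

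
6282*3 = 18846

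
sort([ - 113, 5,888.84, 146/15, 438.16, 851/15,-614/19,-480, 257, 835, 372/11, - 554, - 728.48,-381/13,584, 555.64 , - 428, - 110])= [ - 728.48, -554, - 480, - 428 , - 113,-110,  -  614/19,- 381/13 , 5, 146/15,372/11,851/15, 257, 438.16,555.64, 584, 835, 888.84] 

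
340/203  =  1 + 137/203 =1.67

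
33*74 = 2442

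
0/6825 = 0 = 0.00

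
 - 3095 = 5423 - 8518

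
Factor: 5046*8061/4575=13558602/1525 = 2^1*3^1 * 5^(-2) * 29^2 * 61^( - 1 )*2687^1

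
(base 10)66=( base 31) 24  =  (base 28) 2A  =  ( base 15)46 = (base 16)42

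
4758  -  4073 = 685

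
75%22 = 9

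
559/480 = 559/480=1.16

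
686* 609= 417774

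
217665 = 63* 3455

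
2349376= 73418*32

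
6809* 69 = 469821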